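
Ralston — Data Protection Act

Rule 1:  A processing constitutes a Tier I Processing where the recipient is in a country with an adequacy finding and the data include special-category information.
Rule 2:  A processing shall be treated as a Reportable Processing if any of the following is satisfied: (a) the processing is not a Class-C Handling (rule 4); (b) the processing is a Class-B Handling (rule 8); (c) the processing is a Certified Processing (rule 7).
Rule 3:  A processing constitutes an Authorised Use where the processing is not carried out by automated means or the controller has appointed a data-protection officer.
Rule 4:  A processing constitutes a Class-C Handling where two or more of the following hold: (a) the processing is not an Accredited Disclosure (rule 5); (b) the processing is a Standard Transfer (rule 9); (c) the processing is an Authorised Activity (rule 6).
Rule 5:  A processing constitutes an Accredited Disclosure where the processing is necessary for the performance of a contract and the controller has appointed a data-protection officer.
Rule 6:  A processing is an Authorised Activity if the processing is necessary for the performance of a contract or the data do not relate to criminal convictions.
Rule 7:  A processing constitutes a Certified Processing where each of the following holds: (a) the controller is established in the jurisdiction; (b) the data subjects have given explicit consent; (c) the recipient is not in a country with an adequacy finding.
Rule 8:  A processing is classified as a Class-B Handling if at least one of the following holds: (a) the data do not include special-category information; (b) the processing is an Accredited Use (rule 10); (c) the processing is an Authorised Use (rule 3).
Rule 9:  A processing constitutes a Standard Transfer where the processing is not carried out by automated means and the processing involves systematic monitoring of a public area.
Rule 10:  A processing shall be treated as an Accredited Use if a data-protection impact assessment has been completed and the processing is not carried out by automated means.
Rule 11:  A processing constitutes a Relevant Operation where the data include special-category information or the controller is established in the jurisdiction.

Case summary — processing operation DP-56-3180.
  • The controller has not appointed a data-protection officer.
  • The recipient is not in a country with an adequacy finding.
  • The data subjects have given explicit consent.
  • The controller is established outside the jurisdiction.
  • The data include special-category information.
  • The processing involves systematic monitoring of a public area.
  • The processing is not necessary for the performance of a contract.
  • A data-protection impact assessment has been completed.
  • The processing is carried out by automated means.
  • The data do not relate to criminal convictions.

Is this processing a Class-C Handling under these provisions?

rule 5 — Accredited Disclosure: [the processing is necessary for the performance of a contract? no] AND [the controller has appointed a data-protection officer? no] → not satisfied.
rule 9 — Standard Transfer: [the processing is not carried out by automated means? no] AND [the processing involves systematic monitoring of a public area? yes] → not satisfied.
rule 6 — Authorised Activity: [the processing is necessary for the performance of a contract? no] OR [the data do not relate to criminal convictions? yes] → satisfied.
rule 4 — Class-C Handling: not an Accredited Disclosure (rule 5)? yes; Standard Transfer (rule 9)? no; Authorised Activity (rule 6)? yes — 2 of 3 hold (need ≥2) → satisfied.

Yes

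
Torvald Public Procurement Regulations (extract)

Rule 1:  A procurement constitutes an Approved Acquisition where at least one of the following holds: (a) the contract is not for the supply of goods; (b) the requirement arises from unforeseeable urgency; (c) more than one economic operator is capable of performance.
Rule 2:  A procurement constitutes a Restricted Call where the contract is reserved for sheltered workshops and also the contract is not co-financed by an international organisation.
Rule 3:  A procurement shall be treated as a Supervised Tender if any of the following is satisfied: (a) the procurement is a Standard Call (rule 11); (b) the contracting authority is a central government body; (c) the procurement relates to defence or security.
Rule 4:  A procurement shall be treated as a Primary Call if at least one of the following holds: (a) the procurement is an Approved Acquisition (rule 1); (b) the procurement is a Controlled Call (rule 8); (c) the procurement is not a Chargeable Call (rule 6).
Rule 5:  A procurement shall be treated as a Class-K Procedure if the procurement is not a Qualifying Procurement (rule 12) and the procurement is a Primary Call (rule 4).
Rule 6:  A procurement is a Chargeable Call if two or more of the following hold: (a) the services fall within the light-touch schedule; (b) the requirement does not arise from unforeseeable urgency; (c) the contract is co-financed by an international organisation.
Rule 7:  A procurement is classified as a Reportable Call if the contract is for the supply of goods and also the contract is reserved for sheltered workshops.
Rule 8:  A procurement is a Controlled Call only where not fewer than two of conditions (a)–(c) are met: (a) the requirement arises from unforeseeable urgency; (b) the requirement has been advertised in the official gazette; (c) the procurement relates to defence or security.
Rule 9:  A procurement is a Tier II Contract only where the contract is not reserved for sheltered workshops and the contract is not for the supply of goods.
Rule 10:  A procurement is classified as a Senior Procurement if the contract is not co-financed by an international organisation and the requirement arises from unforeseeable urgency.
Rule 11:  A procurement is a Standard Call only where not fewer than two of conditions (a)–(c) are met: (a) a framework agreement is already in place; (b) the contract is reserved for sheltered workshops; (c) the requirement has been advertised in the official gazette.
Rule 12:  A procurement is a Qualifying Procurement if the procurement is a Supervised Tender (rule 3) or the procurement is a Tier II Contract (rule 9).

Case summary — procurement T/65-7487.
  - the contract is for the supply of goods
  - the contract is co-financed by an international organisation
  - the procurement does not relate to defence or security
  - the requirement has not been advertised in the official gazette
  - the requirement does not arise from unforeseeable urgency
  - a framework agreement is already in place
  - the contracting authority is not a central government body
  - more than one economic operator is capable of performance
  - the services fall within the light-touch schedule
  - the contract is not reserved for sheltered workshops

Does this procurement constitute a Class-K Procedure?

rule 11 — Standard Call: a framework agreement is already in place? yes; the contract is reserved for sheltered workshops? no; the requirement has been advertised in the official gazette? no — 1 of 3 hold (need ≥2) → not satisfied.
rule 3 — Supervised Tender: [Standard Call (rule 11)? no] OR [the contracting authority is a central government body? no] OR [the procurement relates to defence or security? no] → not satisfied.
rule 9 — Tier II Contract: [the contract is not reserved for sheltered workshops? yes] AND [the contract is not for the supply of goods? no] → not satisfied.
rule 12 — Qualifying Procurement: [Supervised Tender (rule 3)? no] OR [Tier II Contract (rule 9)? no] → not satisfied.
rule 1 — Approved Acquisition: [the contract is not for the supply of goods? no] OR [the requirement arises from unforeseeable urgency? no] OR [more than one economic operator is capable of performance? yes] → satisfied.
rule 8 — Controlled Call: the requirement arises from unforeseeable urgency? no; the requirement has been advertised in the official gazette? no; the procurement relates to defence or security? no — 0 of 3 hold (need ≥2) → not satisfied.
rule 6 — Chargeable Call: the services fall within the light-touch schedule? yes; the requirement does not arise from unforeseeable urgency? yes; the contract is co-financed by an international organisation? yes — 3 of 3 hold (need ≥2) → satisfied.
rule 4 — Primary Call: [Approved Acquisition (rule 1)? yes] OR [Controlled Call (rule 8)? no] OR [not a Chargeable Call (rule 6)? no] → satisfied.
rule 5 — Class-K Procedure: [not a Qualifying Procurement (rule 12)? yes] AND [Primary Call (rule 4)? yes] → satisfied.

Yes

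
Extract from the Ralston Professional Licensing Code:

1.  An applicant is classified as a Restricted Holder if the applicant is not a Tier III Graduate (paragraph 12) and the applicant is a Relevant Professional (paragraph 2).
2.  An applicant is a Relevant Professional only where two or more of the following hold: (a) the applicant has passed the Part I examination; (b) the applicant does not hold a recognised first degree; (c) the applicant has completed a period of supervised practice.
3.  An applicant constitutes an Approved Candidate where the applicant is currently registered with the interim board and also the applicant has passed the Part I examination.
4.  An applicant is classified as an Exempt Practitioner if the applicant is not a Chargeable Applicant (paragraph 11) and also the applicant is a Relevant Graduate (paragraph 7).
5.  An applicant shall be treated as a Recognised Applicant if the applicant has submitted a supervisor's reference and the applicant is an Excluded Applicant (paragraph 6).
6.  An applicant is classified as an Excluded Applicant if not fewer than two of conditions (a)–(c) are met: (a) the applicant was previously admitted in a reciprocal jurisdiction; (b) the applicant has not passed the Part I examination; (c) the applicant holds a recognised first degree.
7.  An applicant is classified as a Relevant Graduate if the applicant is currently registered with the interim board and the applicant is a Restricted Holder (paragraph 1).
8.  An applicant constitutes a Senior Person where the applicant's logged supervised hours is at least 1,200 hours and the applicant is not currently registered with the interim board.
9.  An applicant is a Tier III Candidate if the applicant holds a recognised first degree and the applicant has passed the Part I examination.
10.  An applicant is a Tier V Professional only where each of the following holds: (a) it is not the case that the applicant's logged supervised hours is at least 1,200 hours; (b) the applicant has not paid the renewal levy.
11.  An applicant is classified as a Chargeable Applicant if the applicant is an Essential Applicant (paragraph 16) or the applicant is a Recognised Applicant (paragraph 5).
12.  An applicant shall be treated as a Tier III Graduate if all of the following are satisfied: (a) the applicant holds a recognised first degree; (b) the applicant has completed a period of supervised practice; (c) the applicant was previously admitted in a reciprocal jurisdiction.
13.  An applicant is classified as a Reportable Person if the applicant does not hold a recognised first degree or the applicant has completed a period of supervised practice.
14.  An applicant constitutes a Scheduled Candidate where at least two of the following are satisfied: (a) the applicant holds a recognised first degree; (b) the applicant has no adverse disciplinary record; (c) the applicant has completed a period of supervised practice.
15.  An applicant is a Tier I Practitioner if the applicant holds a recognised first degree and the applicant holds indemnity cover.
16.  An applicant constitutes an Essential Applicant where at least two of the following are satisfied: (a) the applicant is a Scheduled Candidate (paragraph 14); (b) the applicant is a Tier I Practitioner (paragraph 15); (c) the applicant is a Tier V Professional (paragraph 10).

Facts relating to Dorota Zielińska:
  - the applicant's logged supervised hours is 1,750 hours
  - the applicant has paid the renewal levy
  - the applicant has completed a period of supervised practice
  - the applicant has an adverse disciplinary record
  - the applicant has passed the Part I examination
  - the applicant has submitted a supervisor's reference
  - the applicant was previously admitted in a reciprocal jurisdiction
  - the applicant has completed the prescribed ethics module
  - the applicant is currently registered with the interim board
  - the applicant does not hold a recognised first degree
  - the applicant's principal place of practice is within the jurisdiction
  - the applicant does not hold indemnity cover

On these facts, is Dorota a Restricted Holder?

Under paragraph 12: the applicant holds a recognised first degree? no; and the applicant has completed a period of supervised practice? yes; and the applicant was previously admitted in a reciprocal jurisdiction? yes. So the applicant is not a Tier III Graduate.
Under paragraph 2: the applicant has passed the Part I examination? yes; the applicant does not hold a recognised first degree? yes; the applicant has completed a period of supervised practice? yes — 3 of 3 hold (need ≥2) → satisfied.
Under paragraph 1: not a Tier III Graduate (paragraph 12)? yes; and Relevant Professional (paragraph 2)? yes. So the applicant is a Restricted Holder.

Yes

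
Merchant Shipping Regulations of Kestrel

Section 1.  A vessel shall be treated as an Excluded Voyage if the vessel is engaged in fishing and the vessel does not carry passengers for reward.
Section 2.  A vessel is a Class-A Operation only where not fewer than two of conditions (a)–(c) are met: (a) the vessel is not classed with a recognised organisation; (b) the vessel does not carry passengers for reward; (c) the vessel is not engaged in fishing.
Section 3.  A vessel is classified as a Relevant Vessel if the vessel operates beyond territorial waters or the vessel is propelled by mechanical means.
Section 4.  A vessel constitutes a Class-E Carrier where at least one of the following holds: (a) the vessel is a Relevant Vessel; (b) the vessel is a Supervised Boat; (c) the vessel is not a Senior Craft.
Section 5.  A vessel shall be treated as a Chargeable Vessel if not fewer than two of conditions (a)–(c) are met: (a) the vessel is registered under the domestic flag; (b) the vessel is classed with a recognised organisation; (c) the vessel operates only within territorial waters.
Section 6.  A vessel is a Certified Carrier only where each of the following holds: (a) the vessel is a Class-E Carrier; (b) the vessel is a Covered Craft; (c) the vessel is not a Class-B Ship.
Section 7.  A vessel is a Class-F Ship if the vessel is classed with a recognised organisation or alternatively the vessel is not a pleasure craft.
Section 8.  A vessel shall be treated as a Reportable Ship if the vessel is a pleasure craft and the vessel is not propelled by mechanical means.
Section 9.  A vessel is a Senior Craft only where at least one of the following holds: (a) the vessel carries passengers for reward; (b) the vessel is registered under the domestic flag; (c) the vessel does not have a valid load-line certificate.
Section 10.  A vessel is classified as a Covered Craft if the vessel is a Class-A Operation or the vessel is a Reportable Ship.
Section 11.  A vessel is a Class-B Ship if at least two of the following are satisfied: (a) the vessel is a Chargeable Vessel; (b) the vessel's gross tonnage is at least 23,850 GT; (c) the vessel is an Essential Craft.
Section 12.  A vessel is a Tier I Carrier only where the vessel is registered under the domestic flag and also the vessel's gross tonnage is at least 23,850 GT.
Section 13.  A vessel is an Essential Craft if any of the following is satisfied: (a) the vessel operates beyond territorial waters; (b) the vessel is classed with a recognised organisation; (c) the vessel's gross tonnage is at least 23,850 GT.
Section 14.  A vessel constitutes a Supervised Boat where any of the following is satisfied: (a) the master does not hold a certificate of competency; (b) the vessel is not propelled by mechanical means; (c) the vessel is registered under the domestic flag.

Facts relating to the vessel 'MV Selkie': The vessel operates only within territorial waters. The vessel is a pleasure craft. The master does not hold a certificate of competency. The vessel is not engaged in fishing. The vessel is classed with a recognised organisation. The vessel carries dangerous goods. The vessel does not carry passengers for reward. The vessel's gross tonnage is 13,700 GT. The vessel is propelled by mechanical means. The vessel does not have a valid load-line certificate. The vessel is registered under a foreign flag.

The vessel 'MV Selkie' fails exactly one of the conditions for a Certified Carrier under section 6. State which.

Class-B Ship

Under section 3: the vessel operates beyond territorial waters? no; or the vessel is propelled by mechanical means? yes. So the vessel is a Relevant Vessel.
Under section 14: the master does not hold a certificate of competency? yes; or the vessel is not propelled by mechanical means? no; or the vessel is registered under the domestic flag? no. So the vessel is a Supervised Boat.
Under section 9: the vessel carries passengers for reward? no; or the vessel is registered under the domestic flag? no; or the vessel does not have a valid load-line certificate? yes. So the vessel is a Senior Craft.
Under section 4: Relevant Vessel (section 3)? yes; or Supervised Boat (section 14)? yes; or not a Senior Craft (section 9)? no. So the vessel is a Class-E Carrier.
Under section 2: the vessel is not classed with a recognised organisation? no; the vessel does not carry passengers for reward? yes; the vessel is not engaged in fishing? yes — 2 of 3 hold (need ≥2) → satisfied.
Under section 8: the vessel is a pleasure craft? yes; and the vessel is not propelled by mechanical means? no. So the vessel is not a Reportable Ship.
Under section 10: Class-A Operation (section 2)? yes; or Reportable Ship (section 8)? no. So the vessel is a Covered Craft.
Under section 5: the vessel is registered under the domestic flag? no; the vessel is classed with a recognised organisation? yes; the vessel operates only within territorial waters? yes — 2 of 3 hold (need ≥2) → satisfied.
Under section 13: the vessel operates beyond territorial waters? no; or the vessel is classed with a recognised organisation? yes; or vessel's gross tonnage: 13,700 GT ≥ 23,850 GT? no. So the vessel is an Essential Craft.
Under section 11: Chargeable Vessel (section 5)? yes; vessel's gross tonnage: 13,700 GT ≥ 23,850 GT? no; Essential Craft (section 13)? yes — 2 of 3 hold (need ≥2) → satisfied.
Under section 6: Class-E Carrier (section 4)? yes; and Covered Craft (section 10)? yes; and not a Class-B Ship (section 11)? no. So the vessel is not a Certified Carrier.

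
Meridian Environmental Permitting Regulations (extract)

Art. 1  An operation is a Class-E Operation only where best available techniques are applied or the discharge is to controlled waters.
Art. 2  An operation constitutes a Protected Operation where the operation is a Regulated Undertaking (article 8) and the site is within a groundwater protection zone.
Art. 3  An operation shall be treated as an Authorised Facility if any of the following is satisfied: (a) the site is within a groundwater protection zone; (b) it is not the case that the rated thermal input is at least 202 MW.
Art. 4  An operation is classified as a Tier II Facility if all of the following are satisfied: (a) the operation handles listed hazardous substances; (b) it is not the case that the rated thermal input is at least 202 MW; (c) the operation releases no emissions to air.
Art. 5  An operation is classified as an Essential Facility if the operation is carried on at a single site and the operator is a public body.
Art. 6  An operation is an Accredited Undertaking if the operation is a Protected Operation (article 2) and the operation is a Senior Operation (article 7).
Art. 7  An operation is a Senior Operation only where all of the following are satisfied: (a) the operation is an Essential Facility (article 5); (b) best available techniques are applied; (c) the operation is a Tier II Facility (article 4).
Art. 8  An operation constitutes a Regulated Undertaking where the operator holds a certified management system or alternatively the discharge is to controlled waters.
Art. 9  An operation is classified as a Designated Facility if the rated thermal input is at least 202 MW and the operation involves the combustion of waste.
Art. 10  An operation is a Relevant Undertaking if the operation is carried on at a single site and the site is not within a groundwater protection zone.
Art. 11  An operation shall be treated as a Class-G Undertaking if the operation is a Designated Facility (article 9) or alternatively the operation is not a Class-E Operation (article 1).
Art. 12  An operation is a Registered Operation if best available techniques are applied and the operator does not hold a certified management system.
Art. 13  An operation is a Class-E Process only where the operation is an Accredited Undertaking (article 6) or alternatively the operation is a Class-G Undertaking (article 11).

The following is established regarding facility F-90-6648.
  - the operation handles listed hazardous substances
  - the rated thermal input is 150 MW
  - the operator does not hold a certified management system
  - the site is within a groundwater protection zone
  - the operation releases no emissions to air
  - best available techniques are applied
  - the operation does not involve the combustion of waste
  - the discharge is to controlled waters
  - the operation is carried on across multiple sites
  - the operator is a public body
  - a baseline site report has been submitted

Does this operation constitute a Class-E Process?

No

article 8 — Regulated Undertaking: [the operator holds a certified management system? no] OR [the discharge is to controlled waters? yes] → satisfied.
article 2 — Protected Operation: [Regulated Undertaking (article 8)? yes] AND [the site is within a groundwater protection zone? yes] → satisfied.
article 5 — Essential Facility: [the operation is carried on at a single site? no] AND [the operator is a public body? yes] → not satisfied.
article 4 — Tier II Facility: [the operation handles listed hazardous substances? yes] AND [rated thermal input: 150 MW ≥ 202 MW? no, so negated condition yes] AND [the operation releases no emissions to air? yes] → satisfied.
article 7 — Senior Operation: [Essential Facility (article 5)? no] AND [best available techniques are applied? yes] AND [Tier II Facility (article 4)? yes] → not satisfied.
article 6 — Accredited Undertaking: [Protected Operation (article 2)? yes] AND [Senior Operation (article 7)? no] → not satisfied.
article 9 — Designated Facility: [rated thermal input: 150 MW ≥ 202 MW? no] AND [the operation involves the combustion of waste? no] → not satisfied.
article 1 — Class-E Operation: [best available techniques are applied? yes] OR [the discharge is to controlled waters? yes] → satisfied.
article 11 — Class-G Undertaking: [Designated Facility (article 9)? no] OR [not a Class-E Operation (article 1)? no] → not satisfied.
article 13 — Class-E Process: [Accredited Undertaking (article 6)? no] OR [Class-G Undertaking (article 11)? no] → not satisfied.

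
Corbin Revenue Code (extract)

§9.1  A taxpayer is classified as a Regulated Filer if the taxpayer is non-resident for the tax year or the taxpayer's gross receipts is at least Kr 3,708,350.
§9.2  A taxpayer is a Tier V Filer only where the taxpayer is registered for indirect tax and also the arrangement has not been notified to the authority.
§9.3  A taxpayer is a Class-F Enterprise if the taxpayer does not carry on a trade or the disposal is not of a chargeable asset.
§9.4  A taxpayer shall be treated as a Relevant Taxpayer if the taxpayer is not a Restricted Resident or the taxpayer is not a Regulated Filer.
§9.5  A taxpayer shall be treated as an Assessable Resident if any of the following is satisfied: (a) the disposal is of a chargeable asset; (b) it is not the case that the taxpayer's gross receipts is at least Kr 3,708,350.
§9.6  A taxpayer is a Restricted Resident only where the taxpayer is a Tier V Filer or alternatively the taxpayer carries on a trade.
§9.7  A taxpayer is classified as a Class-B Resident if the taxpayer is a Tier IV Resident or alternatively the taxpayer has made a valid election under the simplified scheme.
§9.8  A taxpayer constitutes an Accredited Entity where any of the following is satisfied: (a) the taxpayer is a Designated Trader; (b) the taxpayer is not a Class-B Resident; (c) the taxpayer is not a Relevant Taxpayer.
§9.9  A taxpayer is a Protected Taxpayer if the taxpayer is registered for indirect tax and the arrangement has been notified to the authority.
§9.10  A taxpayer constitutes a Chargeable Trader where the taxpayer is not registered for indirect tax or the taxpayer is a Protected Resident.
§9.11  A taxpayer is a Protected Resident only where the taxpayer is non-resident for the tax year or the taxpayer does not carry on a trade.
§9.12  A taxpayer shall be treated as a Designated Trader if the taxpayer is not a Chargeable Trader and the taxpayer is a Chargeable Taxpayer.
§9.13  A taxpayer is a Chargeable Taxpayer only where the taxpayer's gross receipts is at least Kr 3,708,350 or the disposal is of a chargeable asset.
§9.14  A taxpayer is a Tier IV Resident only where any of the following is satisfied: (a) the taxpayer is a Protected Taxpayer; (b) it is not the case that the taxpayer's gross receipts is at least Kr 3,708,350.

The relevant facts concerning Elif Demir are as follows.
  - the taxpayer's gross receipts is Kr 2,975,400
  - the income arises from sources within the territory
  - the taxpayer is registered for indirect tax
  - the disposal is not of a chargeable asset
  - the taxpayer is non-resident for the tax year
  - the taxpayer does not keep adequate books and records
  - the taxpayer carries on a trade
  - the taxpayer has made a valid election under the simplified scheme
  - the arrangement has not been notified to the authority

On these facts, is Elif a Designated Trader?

No

§9.11 — Protected Resident: [the taxpayer is non-resident for the tax year? yes] OR [the taxpayer does not carry on a trade? no] → satisfied.
§9.10 — Chargeable Trader: [the taxpayer is not registered for indirect tax? no] OR [Protected Resident (§9.11)? yes] → satisfied.
§9.13 — Chargeable Taxpayer: [taxpayer's gross receipts: Kr 2,975,400 ≥ Kr 3,708,350? no] OR [the disposal is of a chargeable asset? no] → not satisfied.
§9.12 — Designated Trader: [not a Chargeable Trader (§9.10)? no] AND [Chargeable Taxpayer (§9.13)? no] → not satisfied.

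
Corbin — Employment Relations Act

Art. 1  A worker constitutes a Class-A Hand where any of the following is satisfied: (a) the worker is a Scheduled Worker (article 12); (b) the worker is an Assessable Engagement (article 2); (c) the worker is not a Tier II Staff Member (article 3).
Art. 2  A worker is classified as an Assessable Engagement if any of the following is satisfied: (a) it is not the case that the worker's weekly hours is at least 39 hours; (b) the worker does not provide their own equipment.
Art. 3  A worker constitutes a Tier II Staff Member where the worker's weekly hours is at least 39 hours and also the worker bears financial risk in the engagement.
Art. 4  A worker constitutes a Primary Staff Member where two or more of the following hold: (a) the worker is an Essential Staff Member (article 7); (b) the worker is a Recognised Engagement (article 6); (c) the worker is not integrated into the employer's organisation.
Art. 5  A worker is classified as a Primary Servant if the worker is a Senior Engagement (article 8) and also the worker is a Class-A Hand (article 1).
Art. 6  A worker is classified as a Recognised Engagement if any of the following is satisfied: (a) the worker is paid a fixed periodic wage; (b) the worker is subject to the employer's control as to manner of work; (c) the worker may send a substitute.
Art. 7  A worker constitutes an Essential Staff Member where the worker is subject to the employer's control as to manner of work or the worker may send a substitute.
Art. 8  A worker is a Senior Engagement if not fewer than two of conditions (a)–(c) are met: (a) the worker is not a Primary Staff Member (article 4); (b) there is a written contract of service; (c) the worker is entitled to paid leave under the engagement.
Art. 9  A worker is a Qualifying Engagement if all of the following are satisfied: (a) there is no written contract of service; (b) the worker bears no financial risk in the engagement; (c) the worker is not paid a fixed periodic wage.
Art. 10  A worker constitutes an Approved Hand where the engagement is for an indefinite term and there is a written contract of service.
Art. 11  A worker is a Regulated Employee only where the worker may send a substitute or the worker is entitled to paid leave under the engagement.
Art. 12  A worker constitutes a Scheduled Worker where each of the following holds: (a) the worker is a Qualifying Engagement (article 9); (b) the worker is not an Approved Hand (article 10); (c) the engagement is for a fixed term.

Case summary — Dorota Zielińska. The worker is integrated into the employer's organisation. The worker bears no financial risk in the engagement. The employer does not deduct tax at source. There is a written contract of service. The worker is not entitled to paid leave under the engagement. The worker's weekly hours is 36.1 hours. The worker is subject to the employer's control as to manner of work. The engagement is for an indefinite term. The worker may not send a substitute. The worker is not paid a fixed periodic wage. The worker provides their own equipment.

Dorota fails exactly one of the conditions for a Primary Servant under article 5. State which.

Under article 7: the worker is subject to the employer's control as to manner of work? yes; or the worker may send a substitute? no. So the worker is an Essential Staff Member.
Under article 6: the worker is paid a fixed periodic wage? no; or the worker is subject to the employer's control as to manner of work? yes; or the worker may send a substitute? no. So the worker is a Recognised Engagement.
Under article 4: Essential Staff Member (article 7)? yes; Recognised Engagement (article 6)? yes; the worker is not integrated into the employer's organisation? no — 2 of 3 hold (need ≥2) → satisfied.
Under article 8: not a Primary Staff Member (article 4)? no; there is a written contract of service? yes; the worker is entitled to paid leave under the engagement? no — 1 of 3 hold (need ≥2) → not satisfied.
Under article 9: there is no written contract of service? no; and the worker bears no financial risk in the engagement? yes; and the worker is not paid a fixed periodic wage? yes. So the worker is not a Qualifying Engagement.
Under article 10: the engagement is for an indefinite term? yes; and there is a written contract of service? yes. So the worker is an Approved Hand.
Under article 12: Qualifying Engagement (article 9)? no; and not an Approved Hand (article 10)? no; and the engagement is for a fixed term? no. So the worker is not a Scheduled Worker.
Under article 2: worker's weekly hours: 36.1 hours ≥ 39 hours? no, so negated condition yes; or the worker does not provide their own equipment? no. So the worker is an Assessable Engagement.
Under article 3: worker's weekly hours: 36.1 hours ≥ 39 hours? no; and the worker bears financial risk in the engagement? no. So the worker is not a Tier II Staff Member.
Under article 1: Scheduled Worker (article 12)? no; or Assessable Engagement (article 2)? yes; or not a Tier II Staff Member (article 3)? yes. So the worker is a Class-A Hand.
Under article 5: Senior Engagement (article 8)? no; and Class-A Hand (article 1)? yes. So the worker is not a Primary Servant.

Senior Engagement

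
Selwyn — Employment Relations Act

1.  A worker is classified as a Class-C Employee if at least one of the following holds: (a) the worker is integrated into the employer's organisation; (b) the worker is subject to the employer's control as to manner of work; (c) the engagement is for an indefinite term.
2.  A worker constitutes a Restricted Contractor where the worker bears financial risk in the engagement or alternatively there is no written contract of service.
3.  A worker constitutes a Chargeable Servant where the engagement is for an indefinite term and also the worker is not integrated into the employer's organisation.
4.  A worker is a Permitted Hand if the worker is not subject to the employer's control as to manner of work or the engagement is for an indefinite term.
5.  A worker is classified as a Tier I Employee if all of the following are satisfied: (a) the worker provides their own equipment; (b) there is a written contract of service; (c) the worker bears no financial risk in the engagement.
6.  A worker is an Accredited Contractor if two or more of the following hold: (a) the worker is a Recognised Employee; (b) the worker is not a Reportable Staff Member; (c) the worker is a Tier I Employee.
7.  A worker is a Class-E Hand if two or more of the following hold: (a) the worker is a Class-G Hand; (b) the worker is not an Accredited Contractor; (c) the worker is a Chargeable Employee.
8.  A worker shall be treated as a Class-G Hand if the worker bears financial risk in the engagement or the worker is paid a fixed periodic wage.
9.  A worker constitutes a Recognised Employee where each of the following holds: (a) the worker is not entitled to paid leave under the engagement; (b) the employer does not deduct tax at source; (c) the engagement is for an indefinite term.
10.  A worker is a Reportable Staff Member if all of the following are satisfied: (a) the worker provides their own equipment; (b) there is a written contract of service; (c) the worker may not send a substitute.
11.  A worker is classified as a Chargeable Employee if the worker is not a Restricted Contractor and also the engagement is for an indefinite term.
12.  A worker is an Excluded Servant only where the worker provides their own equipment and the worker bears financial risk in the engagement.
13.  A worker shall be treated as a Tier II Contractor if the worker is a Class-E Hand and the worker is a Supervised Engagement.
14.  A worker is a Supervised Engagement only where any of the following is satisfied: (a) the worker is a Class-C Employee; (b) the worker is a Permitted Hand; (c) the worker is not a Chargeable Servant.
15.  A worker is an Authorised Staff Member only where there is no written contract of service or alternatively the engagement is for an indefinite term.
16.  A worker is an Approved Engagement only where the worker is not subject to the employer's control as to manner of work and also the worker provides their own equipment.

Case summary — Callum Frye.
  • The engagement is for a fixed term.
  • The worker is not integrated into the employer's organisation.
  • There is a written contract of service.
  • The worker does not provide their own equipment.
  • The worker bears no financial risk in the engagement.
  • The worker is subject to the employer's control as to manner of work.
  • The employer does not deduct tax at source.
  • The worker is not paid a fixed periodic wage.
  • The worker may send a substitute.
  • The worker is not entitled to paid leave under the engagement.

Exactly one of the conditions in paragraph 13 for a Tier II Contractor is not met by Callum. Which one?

paragraph 8 — Class-G Hand: [the worker bears financial risk in the engagement? no] OR [the worker is paid a fixed periodic wage? no] → not satisfied.
paragraph 9 — Recognised Employee: [the worker is not entitled to paid leave under the engagement? yes] AND [the employer does not deduct tax at source? yes] AND [the engagement is for an indefinite term? no] → not satisfied.
paragraph 10 — Reportable Staff Member: [the worker provides their own equipment? no] AND [there is a written contract of service? yes] AND [the worker may not send a substitute? no] → not satisfied.
paragraph 5 — Tier I Employee: [the worker provides their own equipment? no] AND [there is a written contract of service? yes] AND [the worker bears no financial risk in the engagement? yes] → not satisfied.
paragraph 6 — Accredited Contractor: Recognised Employee (paragraph 9)? no; not a Reportable Staff Member (paragraph 10)? yes; Tier I Employee (paragraph 5)? no — 1 of 3 hold (need ≥2) → not satisfied.
paragraph 2 — Restricted Contractor: [the worker bears financial risk in the engagement? no] OR [there is no written contract of service? no] → not satisfied.
paragraph 11 — Chargeable Employee: [not a Restricted Contractor (paragraph 2)? yes] AND [the engagement is for an indefinite term? no] → not satisfied.
paragraph 7 — Class-E Hand: Class-G Hand (paragraph 8)? no; not an Accredited Contractor (paragraph 6)? yes; Chargeable Employee (paragraph 11)? no — 1 of 3 hold (need ≥2) → not satisfied.
paragraph 1 — Class-C Employee: [the worker is integrated into the employer's organisation? no] OR [the worker is subject to the employer's control as to manner of work? yes] OR [the engagement is for an indefinite term? no] → satisfied.
paragraph 4 — Permitted Hand: [the worker is not subject to the employer's control as to manner of work? no] OR [the engagement is for an indefinite term? no] → not satisfied.
paragraph 3 — Chargeable Servant: [the engagement is for an indefinite term? no] AND [the worker is not integrated into the employer's organisation? yes] → not satisfied.
paragraph 14 — Supervised Engagement: [Class-C Employee (paragraph 1)? yes] OR [Permitted Hand (paragraph 4)? no] OR [not a Chargeable Servant (paragraph 3)? yes] → satisfied.
paragraph 13 — Tier II Contractor: [Class-E Hand (paragraph 7)? no] AND [Supervised Engagement (paragraph 14)? yes] → not satisfied.

Class-E Hand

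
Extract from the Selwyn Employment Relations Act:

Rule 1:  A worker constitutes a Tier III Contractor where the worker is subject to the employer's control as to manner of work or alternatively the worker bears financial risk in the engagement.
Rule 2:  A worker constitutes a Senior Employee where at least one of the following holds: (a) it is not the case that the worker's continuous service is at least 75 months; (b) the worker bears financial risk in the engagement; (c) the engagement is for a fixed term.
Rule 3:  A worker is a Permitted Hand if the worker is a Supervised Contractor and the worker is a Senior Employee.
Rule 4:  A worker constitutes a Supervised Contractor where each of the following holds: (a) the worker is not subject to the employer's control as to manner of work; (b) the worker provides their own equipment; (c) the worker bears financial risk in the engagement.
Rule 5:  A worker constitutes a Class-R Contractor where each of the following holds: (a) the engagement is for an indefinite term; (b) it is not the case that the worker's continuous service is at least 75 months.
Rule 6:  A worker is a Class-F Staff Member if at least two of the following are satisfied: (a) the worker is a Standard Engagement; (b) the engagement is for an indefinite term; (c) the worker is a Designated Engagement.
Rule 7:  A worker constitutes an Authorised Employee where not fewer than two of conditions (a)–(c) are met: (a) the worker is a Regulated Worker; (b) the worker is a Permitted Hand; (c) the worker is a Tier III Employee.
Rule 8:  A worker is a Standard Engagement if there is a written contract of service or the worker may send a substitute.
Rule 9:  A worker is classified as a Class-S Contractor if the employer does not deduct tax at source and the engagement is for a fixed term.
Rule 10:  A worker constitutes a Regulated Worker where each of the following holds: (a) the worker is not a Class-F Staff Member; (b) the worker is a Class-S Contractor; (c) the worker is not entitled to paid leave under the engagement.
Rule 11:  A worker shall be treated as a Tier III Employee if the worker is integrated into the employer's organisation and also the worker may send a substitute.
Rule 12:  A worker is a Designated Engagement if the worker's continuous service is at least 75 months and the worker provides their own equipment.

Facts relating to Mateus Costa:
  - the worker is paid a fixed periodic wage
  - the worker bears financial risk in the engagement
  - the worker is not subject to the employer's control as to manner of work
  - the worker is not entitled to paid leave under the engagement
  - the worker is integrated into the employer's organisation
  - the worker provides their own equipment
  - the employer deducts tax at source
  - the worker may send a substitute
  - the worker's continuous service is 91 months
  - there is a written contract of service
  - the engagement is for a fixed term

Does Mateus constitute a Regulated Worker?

No

rule 8 — Standard Engagement: [there is a written contract of service? yes] OR [the worker may send a substitute? yes] → satisfied.
rule 12 — Designated Engagement: [worker's continuous service: 91 months ≥ 75 months? yes] AND [the worker provides their own equipment? yes] → satisfied.
rule 6 — Class-F Staff Member: Standard Engagement (rule 8)? yes; the engagement is for an indefinite term? no; Designated Engagement (rule 12)? yes — 2 of 3 hold (need ≥2) → satisfied.
rule 9 — Class-S Contractor: [the employer does not deduct tax at source? no] AND [the engagement is for a fixed term? yes] → not satisfied.
rule 10 — Regulated Worker: [not a Class-F Staff Member (rule 6)? no] AND [Class-S Contractor (rule 9)? no] AND [the worker is not entitled to paid leave under the engagement? yes] → not satisfied.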